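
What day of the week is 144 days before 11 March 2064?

First find the weekday of Mar 11, 2064. Doomsday rule: the anchor day for the 2000s is Tuesday. For year 64: 64÷12 = 5 r 4, and 4÷4 = 1, so 5+4+1 = 10.
Tuesday + 10 ≡ Friday — that's 2064's doomsday.
In March the doomsday date is Mar 14.
Mar 11 is 3 days before Mar 14; 3 mod 7 = 3, so Friday − 3 = Tuesday.
144 mod 7 = 4, so 144 days before a Tuesday is Tuesday − 4 = Friday.

Friday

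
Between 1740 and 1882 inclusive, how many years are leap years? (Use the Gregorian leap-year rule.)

Multiples of 4 in [1740,1882]: 36.
Of those, multiples of 100: 1 (not leap unless ÷400).
Multiples of 400: 0.
Leap years = 36 − 1 + 0 = 35.

35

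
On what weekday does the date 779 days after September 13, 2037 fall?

Tuesday

First find the weekday of Sep 13, 2037. Doomsday rule: the anchor day for the 2000s is Tuesday. For year 37: 37÷12 = 3 r 1, and 1÷4 = 0, so 3+1+0 = 4.
Tuesday + 4 ≡ Saturday — that's 2037's doomsday.
In September the doomsday date is Sep 5.
Sep 13 is 8 days after Sep 5; 8 mod 7 = 1, so Saturday + 1 = Sunday.
779 mod 7 = 2, so 779 days after a Sunday is Sunday + 2 = Tuesday.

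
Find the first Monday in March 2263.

March 1, 2263 is a Sunday.
The first Monday is therefore March 2 (1 days later).

March 2, 2263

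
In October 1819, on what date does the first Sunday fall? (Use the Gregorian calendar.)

October 1, 1819 is a Friday.
The first Sunday is therefore October 3 (2 days later).

October 3, 1819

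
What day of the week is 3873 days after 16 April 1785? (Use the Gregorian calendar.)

Apr 16, 1785 is a Saturday.
3873 mod 7 = 2, so 3873 days after a Saturday is Saturday + 2 = Monday.

Monday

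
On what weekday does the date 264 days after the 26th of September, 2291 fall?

Thursday

First find the weekday of Sep 26, 2291. Doomsday rule: the anchor day for the 2200s is Friday. For year 91: 91÷12 = 7 r 7, and 7÷4 = 1, so 7+7+1 = 15.
Friday + 15 ≡ Saturday — that's 2291's doomsday.
In September the doomsday date is Sep 5.
Sep 26 is 21 days after Sep 5; 21 mod 7 = 0, so Saturday + 0 = Saturday.
264 mod 7 = 5, so 264 days after a Saturday is Saturday + 5 = Thursday.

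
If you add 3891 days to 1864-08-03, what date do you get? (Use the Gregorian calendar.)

March 30, 1875

+365 (one year) → Aug 3, 1865 (3526 left).
+365 (one year) → Aug 3, 1866 (3161 left).
+365 (one year) → Aug 3, 1867 (2796 left).
+366 (one year; includes Feb 29, 1868) → Aug 3, 1868 (2430 left).
+365 (one year) → Aug 3, 1869 (2065 left).
+365 (one year) → Aug 3, 1870 (1700 left).
+365 (one year) → Aug 3, 1871 (1335 left).
+366 (one year; includes Feb 29, 1872) → Aug 3, 1872 (969 left).
+365 (one year) → Aug 3, 1873 (604 left).
+365 (one year) → Aug 3, 1874 (239 left).
Aug has 31 days: +29 → Sep 1, 1874 (210 left).
Sep has 30 days: +30 → Oct 1, 1874 (180 left).
Oct has 31 days: +31 → Nov 1, 1874 (149 left).
Nov has 30 days: +30 → Dec 1, 1874 (119 left).
Dec has 31 days: +31 → Jan 1, 1875 (88 left).
Jan has 31 days: +31 → Feb 1, 1875 (57 left).
Feb has 28 days: +28 → Mar 1, 1875 (29 left).
+29 → Mar 30, 1875.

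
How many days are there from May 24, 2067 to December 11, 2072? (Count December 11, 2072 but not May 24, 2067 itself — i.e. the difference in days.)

2028

May 24, 2067 → May 24, 2068: 366 days (Feb 29, 2068 is in that span).
May 24, 2068 → May 24, 2069: 365 days.
May 24, 2069 → May 24, 2070: 365 days.
May 24, 2070 → May 24, 2071: 365 days.
May 24, 2071 → May 24, 2072: 366 days (Feb 29, 2072 is in that span).
May 24, 2072 → Jun 24, 2072: 31 days (May has 31).
Jun 24, 2072 → Jul 24, 2072: 30 days (June has 30).
Jul 24, 2072 → Aug 24, 2072: 31 days (July has 31).
Aug 24, 2072 → Sep 24, 2072: 31 days (August has 31).
Sep 24, 2072 → Oct 24, 2072: 30 days (September has 30).
Oct 24, 2072 → Nov 24, 2072: 31 days (October has 31).
Nov 24, 2072 → Dec 11, 2072: 17 days.
Total: 2028 days.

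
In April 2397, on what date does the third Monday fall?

April 1, 2397 is a Tuesday.
The first Monday is therefore April 7 (6 days later).
The third Monday is 7 + 2×7 = April 21.

April 21, 2397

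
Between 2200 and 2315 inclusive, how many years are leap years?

27

Multiples of 4 in [2200,2315]: 29.
Of those, multiples of 100: 2 (not leap unless ÷400).
Multiples of 400: 0.
Leap years = 29 − 2 + 0 = 27.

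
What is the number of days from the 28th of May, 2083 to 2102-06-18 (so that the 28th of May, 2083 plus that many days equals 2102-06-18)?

May 28, 2083 → May 28, 2084: 366 days (Feb 29, 2084 is in that span).
May 28, 2084 → May 28, 2085: 365 days.
May 28, 2085 → May 28, 2086: 365 days.
May 28, 2086 → May 28, 2087: 365 days.
May 28, 2087 → May 28, 2088: 366 days (Feb 29, 2088 is in that span).
May 28, 2088 → May 28, 2089: 365 days.
May 28, 2089 → May 28, 2090: 365 days.
May 28, 2090 → May 28, 2091: 365 days.
May 28, 2091 → May 28, 2092: 366 days (Feb 29, 2092 is in that span).
May 28, 2092 → May 28, 2093: 365 days.
May 28, 2093 → May 28, 2094: 365 days.
May 28, 2094 → May 28, 2095: 365 days.
May 28, 2095 → May 28, 2096: 366 days (Feb 29, 2096 is in that span).
May 28, 2096 → May 28, 2097: 365 days.
May 28, 2097 → May 28, 2098: 365 days.
May 28, 2098 → May 28, 2099: 365 days.
May 28, 2099 → May 28, 2100: 365 days.
May 28, 2100 → May 28, 2101: 365 days.
May 28, 2101 → Jun 28, 2101: 31 days (May has 31).
Jun 28, 2101 → Jul 28, 2101: 30 days (June has 30).
Jul 28, 2101 → Aug 28, 2101: 31 days (July has 31).
Aug 28, 2101 → Sep 28, 2101: 31 days (August has 31).
Sep 28, 2101 → Oct 28, 2101: 30 days (September has 30).
Oct 28, 2101 → Nov 28, 2101: 31 days (October has 31).
Nov 28, 2101 → Dec 28, 2101: 30 days (November has 30).
Dec 28, 2101 → Jan 28, 2102: 31 days (December has 31).
Jan 28, 2102 → Feb 28, 2102: 31 days (January has 31).
Feb 28, 2102 → Mar 28, 2102: 28 days (February has 28).
Mar 28, 2102 → Apr 28, 2102: 31 days (March has 31).
Apr 28, 2102 → May 28, 2102: 30 days (April has 30).
May 28, 2102 → Jun 18, 2102: 21 days.
Total: 6960 days.

6960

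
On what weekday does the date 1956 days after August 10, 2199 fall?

Aug 10, 2199 is a Saturday.
1956 mod 7 = 3, so 1956 days after a Saturday is Saturday + 3 = Tuesday.

Tuesday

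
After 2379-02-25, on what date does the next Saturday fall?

March 3, 2379

Feb 25, 2379 is a Sunday.
From Sunday to the next Saturday is 6 days.
Feb 25, 2379 + 6 = Mar 3, 2379.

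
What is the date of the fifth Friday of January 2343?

January 29, 2343

January 1, 2343 is a Friday.
The first Friday is therefore January 1 (same day).
The fifth Friday is 1 + 4×7 = January 29.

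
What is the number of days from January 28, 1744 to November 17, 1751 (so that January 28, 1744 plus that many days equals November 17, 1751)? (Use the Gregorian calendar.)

2850

Jan 28, 1744 → Jan 28, 1745: 366 days (Feb 29, 1744 is in that span).
Jan 28, 1745 → Jan 28, 1746: 365 days.
Jan 28, 1746 → Jan 28, 1747: 365 days.
Jan 28, 1747 → Jan 28, 1748: 365 days.
Jan 28, 1748 → Jan 28, 1749: 366 days (Feb 29, 1748 is in that span).
Jan 28, 1749 → Jan 28, 1750: 365 days.
Jan 28, 1750 → Jan 28, 1751: 365 days.
Jan 28, 1751 → Feb 28, 1751: 31 days (January has 31).
Feb 28, 1751 → Mar 28, 1751: 28 days (February has 28).
Mar 28, 1751 → Apr 28, 1751: 31 days (March has 31).
Apr 28, 1751 → May 28, 1751: 30 days (April has 30).
May 28, 1751 → Jun 28, 1751: 31 days (May has 31).
Jun 28, 1751 → Jul 28, 1751: 30 days (June has 30).
Jul 28, 1751 → Aug 28, 1751: 31 days (July has 31).
Aug 28, 1751 → Sep 28, 1751: 31 days (August has 31).
Sep 28, 1751 → Oct 28, 1751: 30 days (September has 30).
Oct 28, 1751 → Nov 17, 1751: 20 days.
Total: 2850 days.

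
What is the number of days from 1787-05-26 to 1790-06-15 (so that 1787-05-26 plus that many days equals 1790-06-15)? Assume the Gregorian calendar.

1116

May 26, 1787 → May 26, 1788: 366 days (Feb 29, 1788 is in that span).
May 26, 1788 → May 26, 1789: 365 days.
May 26, 1789 → Jun 26, 1789: 31 days (May has 31).
Jun 26, 1789 → Jul 26, 1789: 30 days (June has 30).
Jul 26, 1789 → Aug 26, 1789: 31 days (July has 31).
Aug 26, 1789 → Sep 26, 1789: 31 days (August has 31).
Sep 26, 1789 → Oct 26, 1789: 30 days (September has 30).
Oct 26, 1789 → Nov 26, 1789: 31 days (October has 31).
Nov 26, 1789 → Dec 26, 1789: 30 days (November has 30).
Dec 26, 1789 → Jan 26, 1790: 31 days (December has 31).
Jan 26, 1790 → Feb 26, 1790: 31 days (January has 31).
Feb 26, 1790 → Mar 26, 1790: 28 days (February has 28).
Mar 26, 1790 → Apr 26, 1790: 31 days (March has 31).
Apr 26, 1790 → May 26, 1790: 30 days (April has 30).
May 26, 1790 → Jun 15, 1790: 20 days.
Total: 1116 days.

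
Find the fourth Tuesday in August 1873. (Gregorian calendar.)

August 26, 1873

August 1, 1873 is a Friday.
The first Tuesday is therefore August 5 (4 days later).
The fourth Tuesday is 5 + 3×7 = August 26.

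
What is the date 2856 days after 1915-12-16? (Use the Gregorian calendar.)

October 11, 1923

+366 (one year; includes Feb 29, 1916) → Dec 16, 1916 (2490 left).
+365 (one year) → Dec 16, 1917 (2125 left).
+365 (one year) → Dec 16, 1918 (1760 left).
+365 (one year) → Dec 16, 1919 (1395 left).
+366 (one year; includes Feb 29, 1920) → Dec 16, 1920 (1029 left).
+365 (one year) → Dec 16, 1921 (664 left).
+365 (one year) → Dec 16, 1922 (299 left).
Dec has 31 days: +16 → Jan 1, 1923 (283 left).
Jan has 31 days: +31 → Feb 1, 1923 (252 left).
Feb has 28 days: +28 → Mar 1, 1923 (224 left).
Mar has 31 days: +31 → Apr 1, 1923 (193 left).
Apr has 30 days: +30 → May 1, 1923 (163 left).
May has 31 days: +31 → Jun 1, 1923 (132 left).
Jun has 30 days: +30 → Jul 1, 1923 (102 left).
Jul has 31 days: +31 → Aug 1, 1923 (71 left).
Aug has 31 days: +31 → Sep 1, 1923 (40 left).
Sep has 30 days: +30 → Oct 1, 1923 (10 left).
+10 → Oct 11, 1923.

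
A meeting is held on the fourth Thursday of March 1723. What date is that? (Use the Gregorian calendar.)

March 1, 1723 is a Monday.
The first Thursday is therefore March 4 (3 days later).
The fourth Thursday is 4 + 3×7 = March 25.

March 25, 1723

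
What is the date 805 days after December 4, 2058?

February 16, 2061

+365 (one year) → Dec 4, 2059 (440 left).
+366 (one year; includes Feb 29, 2060) → Dec 4, 2060 (74 left).
Dec has 31 days: +28 → Jan 1, 2061 (46 left).
Jan has 31 days: +31 → Feb 1, 2061 (15 left).
+15 → Feb 16, 2061.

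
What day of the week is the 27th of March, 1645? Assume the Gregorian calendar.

Monday

Doomsday rule: the anchor day for the 1600s is Tuesday. For year 45: 45÷12 = 3 r 9, and 9÷4 = 2, so 3+9+2 = 14.
Tuesday + 14 ≡ Tuesday — that's 1645's doomsday.
In March the doomsday date is Mar 14.
Mar 27 is 13 days after Mar 14; 13 mod 7 = 6, so Tuesday + 6 = Monday.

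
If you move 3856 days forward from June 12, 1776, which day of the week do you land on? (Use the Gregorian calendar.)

First find the weekday of Jun 12, 1776. Doomsday rule: the anchor day for the 1700s is Sunday. For year 76: 76÷12 = 6 r 4, and 4÷4 = 1, so 6+4+1 = 11.
Sunday + 11 ≡ Thursday — that's 1776's doomsday.
In June the doomsday date is Jun 6.
Jun 12 is 6 days after Jun 6; 6 mod 7 = 6, so Thursday + 6 = Wednesday.
3856 mod 7 = 6, so 3856 days after a Wednesday is Wednesday + 6 = Tuesday.

Tuesday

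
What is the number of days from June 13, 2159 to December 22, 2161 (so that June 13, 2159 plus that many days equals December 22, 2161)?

923

Jun 13, 2159 → Jun 13, 2160: 366 days (Feb 29, 2160 is in that span).
Jun 13, 2160 → Jun 13, 2161: 365 days.
Jun 13, 2161 → Jul 13, 2161: 30 days (June has 30).
Jul 13, 2161 → Aug 13, 2161: 31 days (July has 31).
Aug 13, 2161 → Sep 13, 2161: 31 days (August has 31).
Sep 13, 2161 → Oct 13, 2161: 30 days (September has 30).
Oct 13, 2161 → Nov 13, 2161: 31 days (October has 31).
Nov 13, 2161 → Dec 13, 2161: 30 days (November has 30).
Dec 13, 2161 → Dec 22, 2161: 9 days.
Total: 923 days.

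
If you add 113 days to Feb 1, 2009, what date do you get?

May 25, 2009

Feb has 28 days: +28 → Mar 1, 2009 (85 left).
Mar has 31 days: +31 → Apr 1, 2009 (54 left).
Apr has 30 days: +30 → May 1, 2009 (24 left).
+24 → May 25, 2009.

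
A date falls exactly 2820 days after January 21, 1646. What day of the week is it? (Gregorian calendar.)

Saturday

First find the weekday of Jan 21, 1646. Doomsday rule: the anchor day for the 1600s is Tuesday. For year 46: 46÷12 = 3 r 10, and 10÷4 = 2, so 3+10+2 = 15.
Tuesday + 15 ≡ Wednesday — that's 1646's doomsday.
In January the doomsday date is Jan 3 (1646 is not a leap year).
Jan 21 is 18 days after Jan 3; 18 mod 7 = 4, so Wednesday + 4 = Sunday.
2820 mod 7 = 6, so 2820 days after a Sunday is Sunday + 6 = Saturday.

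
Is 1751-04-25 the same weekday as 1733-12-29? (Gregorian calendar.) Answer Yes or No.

From Dec 29, 1733 to Apr 25, 1751 is 6326 days.
6326 mod 7 = 5, so they are different weekdays.
(Dec 29, 1733 is a Tuesday; Apr 25, 1751 is a Sunday.)

No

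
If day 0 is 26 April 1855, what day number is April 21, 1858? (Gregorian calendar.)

Apr 26, 1855 → Apr 26, 1856: 366 days (Feb 29, 1856 is in that span).
Apr 26, 1856 → Apr 26, 1857: 365 days.
Apr 26, 1857 → May 26, 1857: 30 days (April has 30).
May 26, 1857 → Jun 26, 1857: 31 days (May has 31).
Jun 26, 1857 → Jul 26, 1857: 30 days (June has 30).
Jul 26, 1857 → Aug 26, 1857: 31 days (July has 31).
Aug 26, 1857 → Sep 26, 1857: 31 days (August has 31).
Sep 26, 1857 → Oct 26, 1857: 30 days (September has 30).
Oct 26, 1857 → Nov 26, 1857: 31 days (October has 31).
Nov 26, 1857 → Dec 26, 1857: 30 days (November has 30).
Dec 26, 1857 → Jan 26, 1858: 31 days (December has 31).
Jan 26, 1858 → Feb 26, 1858: 31 days (January has 31).
Feb 26, 1858 → Mar 26, 1858: 28 days (February has 28).
Mar 26, 1858 → Apr 21, 1858: 26 days.
Total: 1091 days.

1091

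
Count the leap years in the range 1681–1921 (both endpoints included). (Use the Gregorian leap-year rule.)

57

Multiples of 4 in [1681,1921]: 60.
Of those, multiples of 100: 3 (not leap unless ÷400).
Multiples of 400: 0.
Leap years = 60 − 3 + 0 = 57.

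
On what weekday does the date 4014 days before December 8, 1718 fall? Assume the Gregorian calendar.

Monday

Dec 8, 1718 is a Thursday.
4014 mod 7 = 3, so 4014 days before a Thursday is Thursday − 3 = Monday.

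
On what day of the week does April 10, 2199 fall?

January 1, 2199 is a Tuesday.
Jan 1, 2199 → Feb 1, 2199: 31 days (January has 31).
Feb 1, 2199 → Mar 1, 2199: 28 days (February has 28).
Mar 1, 2199 → Apr 1, 2199: 31 days (March has 31).
Apr 1, 2199 → Apr 10, 2199: 9 days.
Total: 99 days.
99 mod 7 = 1, so Tuesday + 1 = Wednesday.

Wednesday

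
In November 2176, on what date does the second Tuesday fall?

November 12, 2176

November 1, 2176 is a Friday.
The first Tuesday is therefore November 5 (4 days later).
The second Tuesday is 5 + 1×7 = November 12.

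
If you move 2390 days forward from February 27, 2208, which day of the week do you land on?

First find the weekday of Feb 27, 2208. Doomsday rule: the anchor day for the 2200s is Friday. For year 08: 8÷12 = 0 r 8, and 8÷4 = 2, so 0+8+2 = 10.
Friday + 10 ≡ Monday — that's 2208's doomsday.
In February the doomsday date is Feb 29 (2208 is a leap year (divisible by 4)).
Feb 27 is 2 days before Feb 29; 2 mod 7 = 2, so Monday − 2 = Saturday.
2390 mod 7 = 3, so 2390 days after a Saturday is Saturday + 3 = Tuesday.

Tuesday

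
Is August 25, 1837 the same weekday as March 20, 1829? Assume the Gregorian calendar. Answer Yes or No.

Yes

From Mar 20, 1829 to Aug 25, 1837 is 3080 days.
3080 mod 7 = 0, so they are the same weekday.
(Mar 20, 1829 is a Friday; Aug 25, 1837 is a Friday.)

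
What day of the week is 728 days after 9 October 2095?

Oct 9, 2095 is a Sunday.
728 mod 7 = 0, so 728 days after a Sunday is Sunday + 0 = Sunday.

Sunday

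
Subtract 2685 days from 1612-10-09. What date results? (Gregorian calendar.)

June 3, 1605

−366 (one year; includes Feb 29, 1612) → Oct 9, 1611 (2319 left).
−365 (one year) → Oct 9, 1610 (1954 left).
−365 (one year) → Oct 9, 1609 (1589 left).
−365 (one year) → Oct 9, 1608 (1224 left).
−366 (one year; includes Feb 29, 1608) → Oct 9, 1607 (858 left).
−365 (one year) → Oct 9, 1606 (493 left).
−365 (one year) → Oct 9, 1605 (128 left).
−9 → Sep 30, 1605 (end of Sep, 30 days; 119 left).
−30 → Aug 31, 1605 (end of Aug, 31 days; 89 left).
−31 → Jul 31, 1605 (end of Jul, 31 days; 58 left).
−31 → Jun 30, 1605 (end of Jun, 30 days; 27 left).
−27 → Jun 3, 1605.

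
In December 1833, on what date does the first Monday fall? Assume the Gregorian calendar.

December 2, 1833

December 1, 1833 is a Sunday.
The first Monday is therefore December 2 (1 days later).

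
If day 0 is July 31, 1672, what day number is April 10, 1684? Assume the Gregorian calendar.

Jul 31, 1672 → Jul 31, 1673: 365 days.
Jul 31, 1673 → Jul 31, 1674: 365 days.
Jul 31, 1674 → Jul 31, 1675: 365 days.
Jul 31, 1675 → Jul 31, 1676: 366 days (Feb 29, 1676 is in that span).
Jul 31, 1676 → Jul 31, 1677: 365 days.
Jul 31, 1677 → Jul 31, 1678: 365 days.
Jul 31, 1678 → Jul 31, 1679: 365 days.
Jul 31, 1679 → Jul 31, 1680: 366 days (Feb 29, 1680 is in that span).
Jul 31, 1680 → Jul 31, 1681: 365 days.
Jul 31, 1681 → Jul 31, 1682: 365 days.
Jul 31, 1682 → Jul 31, 1683: 365 days.
Jul 31, 1683 → Aug 31, 1683: 31 days (July has 31).
Aug 31, 1683 → Sep 30, 1683: 30 days (August has 31).
Sep 30, 1683 → Oct 30, 1683: 30 days (September has 30).
Oct 30, 1683 → Nov 30, 1683: 31 days (October has 31).
Nov 30, 1683 → Dec 30, 1683: 30 days (November has 30).
Dec 30, 1683 → Jan 30, 1684: 31 days (December has 31).
Jan 30, 1684 → Feb 29, 1684: 30 days (January has 31).
Feb 29, 1684 → Mar 29, 1684: 29 days (February has 29).
Mar 29, 1684 → Apr 10, 1684: 12 days.
Total: 4271 days.

4271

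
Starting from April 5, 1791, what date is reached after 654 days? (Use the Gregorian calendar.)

+366 (one year; includes Feb 29, 1792) → Apr 5, 1792 (288 left).
Apr has 30 days: +26 → May 1, 1792 (262 left).
May has 31 days: +31 → Jun 1, 1792 (231 left).
Jun has 30 days: +30 → Jul 1, 1792 (201 left).
Jul has 31 days: +31 → Aug 1, 1792 (170 left).
Aug has 31 days: +31 → Sep 1, 1792 (139 left).
Sep has 30 days: +30 → Oct 1, 1792 (109 left).
Oct has 31 days: +31 → Nov 1, 1792 (78 left).
Nov has 30 days: +30 → Dec 1, 1792 (48 left).
Dec has 31 days: +31 → Jan 1, 1793 (17 left).
+17 → Jan 18, 1793.

January 18, 1793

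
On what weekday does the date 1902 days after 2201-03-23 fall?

Saturday

First find the weekday of Mar 23, 2201. Doomsday rule: the anchor day for the 2200s is Friday. For year 01: 1÷12 = 0 r 1, and 1÷4 = 0, so 0+1+0 = 1.
Friday + 1 ≡ Saturday — that's 2201's doomsday.
In March the doomsday date is Mar 14.
Mar 23 is 9 days after Mar 14; 9 mod 7 = 2, so Saturday + 2 = Monday.
1902 mod 7 = 5, so 1902 days after a Monday is Monday + 5 = Saturday.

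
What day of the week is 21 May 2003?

Wednesday

Doomsday rule: the anchor day for the 2000s is Tuesday. For year 03: 3÷12 = 0 r 3, and 3÷4 = 0, so 0+3+0 = 3.
Tuesday + 3 ≡ Friday — that's 2003's doomsday.
In May the doomsday date is May 9.
May 21 is 12 days after May 9; 12 mod 7 = 5, so Friday + 5 = Wednesday.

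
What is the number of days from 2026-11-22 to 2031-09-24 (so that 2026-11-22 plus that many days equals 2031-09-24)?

1767

Nov 22, 2026 → Nov 22, 2027: 365 days.
Nov 22, 2027 → Nov 22, 2028: 366 days (Feb 29, 2028 is in that span).
Nov 22, 2028 → Nov 22, 2029: 365 days.
Nov 22, 2029 → Nov 22, 2030: 365 days.
Nov 22, 2030 → Dec 22, 2030: 30 days (November has 30).
Dec 22, 2030 → Jan 22, 2031: 31 days (December has 31).
Jan 22, 2031 → Feb 22, 2031: 31 days (January has 31).
Feb 22, 2031 → Mar 22, 2031: 28 days (February has 28).
Mar 22, 2031 → Apr 22, 2031: 31 days (March has 31).
Apr 22, 2031 → May 22, 2031: 30 days (April has 30).
May 22, 2031 → Jun 22, 2031: 31 days (May has 31).
Jun 22, 2031 → Jul 22, 2031: 30 days (June has 30).
Jul 22, 2031 → Aug 22, 2031: 31 days (July has 31).
Aug 22, 2031 → Sep 22, 2031: 31 days (August has 31).
Sep 22, 2031 → Sep 24, 2031: 2 days.
Total: 1767 days.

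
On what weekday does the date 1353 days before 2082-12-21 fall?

Saturday

Dec 21, 2082 is a Monday.
1353 mod 7 = 2, so 1353 days before a Monday is Monday − 2 = Saturday.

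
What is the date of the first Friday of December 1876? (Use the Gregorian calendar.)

December 1, 1876 is a Friday.
The first Friday is therefore December 1 (same day).

December 1, 1876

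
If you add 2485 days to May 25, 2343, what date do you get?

March 14, 2350

+366 (one year; includes Feb 29, 2344) → May 25, 2344 (2119 left).
+365 (one year) → May 25, 2345 (1754 left).
+365 (one year) → May 25, 2346 (1389 left).
+365 (one year) → May 25, 2347 (1024 left).
+366 (one year; includes Feb 29, 2348) → May 25, 2348 (658 left).
+365 (one year) → May 25, 2349 (293 left).
May has 31 days: +7 → Jun 1, 2349 (286 left).
Jun has 30 days: +30 → Jul 1, 2349 (256 left).
Jul has 31 days: +31 → Aug 1, 2349 (225 left).
Aug has 31 days: +31 → Sep 1, 2349 (194 left).
Sep has 30 days: +30 → Oct 1, 2349 (164 left).
Oct has 31 days: +31 → Nov 1, 2349 (133 left).
Nov has 30 days: +30 → Dec 1, 2349 (103 left).
Dec has 31 days: +31 → Jan 1, 2350 (72 left).
Jan has 31 days: +31 → Feb 1, 2350 (41 left).
Feb has 28 days: +28 → Mar 1, 2350 (13 left).
+13 → Mar 14, 2350.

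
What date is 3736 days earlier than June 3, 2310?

March 11, 2300

−365 (one year) → Jun 3, 2309 (3371 left).
−365 (one year) → Jun 3, 2308 (3006 left).
−366 (one year; includes Feb 29, 2308) → Jun 3, 2307 (2640 left).
−365 (one year) → Jun 3, 2306 (2275 left).
−365 (one year) → Jun 3, 2305 (1910 left).
−365 (one year) → Jun 3, 2304 (1545 left).
−366 (one year; includes Feb 29, 2304) → Jun 3, 2303 (1179 left).
−365 (one year) → Jun 3, 2302 (814 left).
−365 (one year) → Jun 3, 2301 (449 left).
−365 (one year) → Jun 3, 2300 (84 left).
−3 → May 31, 2300 (end of May, 31 days; 81 left).
−31 → Apr 30, 2300 (end of Apr, 30 days; 50 left).
−30 → Mar 31, 2300 (end of Mar, 31 days; 20 left).
−20 → Mar 11, 2300.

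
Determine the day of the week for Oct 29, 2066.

January 1, 2066 is a Friday.
Jan 1, 2066 → Feb 1, 2066: 31 days (January has 31).
Feb 1, 2066 → Mar 1, 2066: 28 days (February has 28).
Mar 1, 2066 → Apr 1, 2066: 31 days (March has 31).
Apr 1, 2066 → May 1, 2066: 30 days (April has 30).
May 1, 2066 → Jun 1, 2066: 31 days (May has 31).
Jun 1, 2066 → Jul 1, 2066: 30 days (June has 30).
Jul 1, 2066 → Aug 1, 2066: 31 days (July has 31).
Aug 1, 2066 → Sep 1, 2066: 31 days (August has 31).
Sep 1, 2066 → Oct 1, 2066: 30 days (September has 30).
Oct 1, 2066 → Oct 29, 2066: 28 days.
Total: 301 days.
301 mod 7 = 0, so Friday + 0 = Friday.

Friday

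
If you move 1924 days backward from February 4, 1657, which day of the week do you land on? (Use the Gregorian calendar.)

Feb 4, 1657 is a Sunday.
1924 mod 7 = 6, so 1924 days before a Sunday is Sunday − 6 = Monday.

Monday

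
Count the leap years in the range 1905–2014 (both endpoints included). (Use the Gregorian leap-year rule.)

27

Multiples of 4 in [1905,2014]: 27.
Of those, multiples of 100: 1 (not leap unless ÷400).
Multiples of 400: 1.
Leap years = 27 − 1 + 1 = 27.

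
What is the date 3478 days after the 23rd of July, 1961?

January 30, 1971

+365 (one year) → Jul 23, 1962 (3113 left).
+365 (one year) → Jul 23, 1963 (2748 left).
+366 (one year; includes Feb 29, 1964) → Jul 23, 1964 (2382 left).
+365 (one year) → Jul 23, 1965 (2017 left).
+365 (one year) → Jul 23, 1966 (1652 left).
+365 (one year) → Jul 23, 1967 (1287 left).
+366 (one year; includes Feb 29, 1968) → Jul 23, 1968 (921 left).
+365 (one year) → Jul 23, 1969 (556 left).
+365 (one year) → Jul 23, 1970 (191 left).
Jul has 31 days: +9 → Aug 1, 1970 (182 left).
Aug has 31 days: +31 → Sep 1, 1970 (151 left).
Sep has 30 days: +30 → Oct 1, 1970 (121 left).
Oct has 31 days: +31 → Nov 1, 1970 (90 left).
Nov has 30 days: +30 → Dec 1, 1970 (60 left).
Dec has 31 days: +31 → Jan 1, 1971 (29 left).
+29 → Jan 30, 1971.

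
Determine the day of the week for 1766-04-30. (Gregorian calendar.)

Wednesday

Doomsday rule: the anchor day for the 1700s is Sunday. For year 66: 66÷12 = 5 r 6, and 6÷4 = 1, so 5+6+1 = 12.
Sunday + 12 ≡ Friday — that's 1766's doomsday.
In April the doomsday date is Apr 4.
Apr 30 is 26 days after Apr 4; 26 mod 7 = 5, so Friday + 5 = Wednesday.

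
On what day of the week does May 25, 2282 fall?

Doomsday rule: the anchor day for the 2200s is Friday. For year 82: 82÷12 = 6 r 10, and 10÷4 = 2, so 6+10+2 = 18.
Friday + 18 ≡ Tuesday — that's 2282's doomsday.
In May the doomsday date is May 9.
May 25 is 16 days after May 9; 16 mod 7 = 2, so Tuesday + 2 = Thursday.

Thursday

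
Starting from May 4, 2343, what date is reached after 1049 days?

March 18, 2346

+366 (one year; includes Feb 29, 2344) → May 4, 2344 (683 left).
+365 (one year) → May 4, 2345 (318 left).
May has 31 days: +28 → Jun 1, 2345 (290 left).
Jun has 30 days: +30 → Jul 1, 2345 (260 left).
Jul has 31 days: +31 → Aug 1, 2345 (229 left).
Aug has 31 days: +31 → Sep 1, 2345 (198 left).
Sep has 30 days: +30 → Oct 1, 2345 (168 left).
Oct has 31 days: +31 → Nov 1, 2345 (137 left).
Nov has 30 days: +30 → Dec 1, 2345 (107 left).
Dec has 31 days: +31 → Jan 1, 2346 (76 left).
Jan has 31 days: +31 → Feb 1, 2346 (45 left).
Feb has 28 days: +28 → Mar 1, 2346 (17 left).
+17 → Mar 18, 2346.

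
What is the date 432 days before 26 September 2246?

July 21, 2245

−365 (one year) → Sep 26, 2245 (67 left).
−26 → Aug 31, 2245 (end of Aug, 31 days; 41 left).
−31 → Jul 31, 2245 (end of Jul, 31 days; 10 left).
−10 → Jul 21, 2245.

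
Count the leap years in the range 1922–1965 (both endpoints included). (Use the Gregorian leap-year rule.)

Multiples of 4 in [1922,1965]: 11.
Of those, multiples of 100: 0 (not leap unless ÷400).
Multiples of 400: 0.
Leap years = 11 − 0 + 0 = 11.

11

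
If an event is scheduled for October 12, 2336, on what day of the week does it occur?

Monday

Doomsday rule: the anchor day for the 2300s is Wednesday. For year 36: 36÷12 = 3 r 0, and 0÷4 = 0, so 3+0+0 = 3.
Wednesday + 3 ≡ Saturday — that's 2336's doomsday.
In October the doomsday date is Oct 10.
Oct 12 is 2 days after Oct 10; 2 mod 7 = 2, so Saturday + 2 = Monday.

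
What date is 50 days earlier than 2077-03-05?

−5 → Feb 28, 2077 (end of Feb, 28 days; 45 left).
−28 → Jan 31, 2077 (end of Jan, 31 days; 17 left).
−17 → Jan 14, 2077.

January 14, 2077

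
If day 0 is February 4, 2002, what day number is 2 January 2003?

332

Feb 4, 2002 → Mar 4, 2002: 28 days (February has 28).
Mar 4, 2002 → Apr 4, 2002: 31 days (March has 31).
Apr 4, 2002 → May 4, 2002: 30 days (April has 30).
May 4, 2002 → Jun 4, 2002: 31 days (May has 31).
Jun 4, 2002 → Jul 4, 2002: 30 days (June has 30).
Jul 4, 2002 → Aug 4, 2002: 31 days (July has 31).
Aug 4, 2002 → Sep 4, 2002: 31 days (August has 31).
Sep 4, 2002 → Oct 4, 2002: 30 days (September has 30).
Oct 4, 2002 → Nov 4, 2002: 31 days (October has 31).
Nov 4, 2002 → Dec 4, 2002: 30 days (November has 30).
Dec 4, 2002 → Jan 2, 2003: 29 days.
Total: 332 days.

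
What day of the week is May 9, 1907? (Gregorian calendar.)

Thursday

Doomsday rule: the anchor day for the 1900s is Wednesday. For year 07: 7÷12 = 0 r 7, and 7÷4 = 1, so 0+7+1 = 8.
Wednesday + 8 ≡ Thursday — that's 1907's doomsday.
In May the doomsday date is May 9.
May 9 is the doomsday itself: Thursday.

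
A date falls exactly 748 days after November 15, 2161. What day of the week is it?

Saturday

Nov 15, 2161 is a Sunday.
748 mod 7 = 6, so 748 days after a Sunday is Sunday + 6 = Saturday.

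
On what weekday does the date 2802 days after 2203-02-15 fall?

Feb 15, 2203 is a Tuesday.
2802 mod 7 = 2, so 2802 days after a Tuesday is Tuesday + 2 = Thursday.

Thursday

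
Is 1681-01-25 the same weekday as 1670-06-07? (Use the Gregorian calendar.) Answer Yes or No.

Yes

From Jun 7, 1670 to Jan 25, 1681 is 3885 days.
3885 mod 7 = 0, so they are the same weekday.
(Jun 7, 1670 is a Saturday; Jan 25, 1681 is a Saturday.)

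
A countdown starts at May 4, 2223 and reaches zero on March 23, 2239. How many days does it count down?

May 4, 2223 → May 4, 2224: 366 days (Feb 29, 2224 is in that span).
May 4, 2224 → May 4, 2225: 365 days.
May 4, 2225 → May 4, 2226: 365 days.
May 4, 2226 → May 4, 2227: 365 days.
May 4, 2227 → May 4, 2228: 366 days (Feb 29, 2228 is in that span).
May 4, 2228 → May 4, 2229: 365 days.
May 4, 2229 → May 4, 2230: 365 days.
May 4, 2230 → May 4, 2231: 365 days.
May 4, 2231 → May 4, 2232: 366 days (Feb 29, 2232 is in that span).
May 4, 2232 → May 4, 2233: 365 days.
May 4, 2233 → May 4, 2234: 365 days.
May 4, 2234 → May 4, 2235: 365 days.
May 4, 2235 → May 4, 2236: 366 days (Feb 29, 2236 is in that span).
May 4, 2236 → May 4, 2237: 365 days.
May 4, 2237 → May 4, 2238: 365 days.
May 4, 2238 → Jun 4, 2238: 31 days (May has 31).
Jun 4, 2238 → Jul 4, 2238: 30 days (June has 30).
Jul 4, 2238 → Aug 4, 2238: 31 days (July has 31).
Aug 4, 2238 → Sep 4, 2238: 31 days (August has 31).
Sep 4, 2238 → Oct 4, 2238: 30 days (September has 30).
Oct 4, 2238 → Nov 4, 2238: 31 days (October has 31).
Nov 4, 2238 → Dec 4, 2238: 30 days (November has 30).
Dec 4, 2238 → Jan 4, 2239: 31 days (December has 31).
Jan 4, 2239 → Feb 4, 2239: 31 days (January has 31).
Feb 4, 2239 → Mar 4, 2239: 28 days (February has 28).
Mar 4, 2239 → Mar 23, 2239: 19 days.
Total: 5802 days.

5802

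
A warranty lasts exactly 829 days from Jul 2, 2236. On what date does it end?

+365 (one year) → Jul 2, 2237 (464 left).
+365 (one year) → Jul 2, 2238 (99 left).
Jul has 31 days: +30 → Aug 1, 2238 (69 left).
Aug has 31 days: +31 → Sep 1, 2238 (38 left).
Sep has 30 days: +30 → Oct 1, 2238 (8 left).
+8 → Oct 9, 2238.

October 9, 2238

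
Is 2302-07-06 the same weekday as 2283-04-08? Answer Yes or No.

Yes

From Apr 8, 2283 to Jul 6, 2302 is 7028 days.
7028 mod 7 = 0, so they are the same weekday.
(Apr 8, 2283 is a Sunday; Jul 6, 2302 is a Sunday.)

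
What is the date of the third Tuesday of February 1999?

February 16, 1999

February 1, 1999 is a Monday.
The first Tuesday is therefore February 2 (1 days later).
The third Tuesday is 2 + 2×7 = February 16.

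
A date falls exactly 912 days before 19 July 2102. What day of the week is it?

Monday

Jul 19, 2102 is a Wednesday.
912 mod 7 = 2, so 912 days before a Wednesday is Wednesday − 2 = Monday.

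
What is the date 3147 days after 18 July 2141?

+365 (one year) → Jul 18, 2142 (2782 left).
+365 (one year) → Jul 18, 2143 (2417 left).
+366 (one year; includes Feb 29, 2144) → Jul 18, 2144 (2051 left).
+365 (one year) → Jul 18, 2145 (1686 left).
+365 (one year) → Jul 18, 2146 (1321 left).
+365 (one year) → Jul 18, 2147 (956 left).
+366 (one year; includes Feb 29, 2148) → Jul 18, 2148 (590 left).
+365 (one year) → Jul 18, 2149 (225 left).
Jul has 31 days: +14 → Aug 1, 2149 (211 left).
Aug has 31 days: +31 → Sep 1, 2149 (180 left).
Sep has 30 days: +30 → Oct 1, 2149 (150 left).
Oct has 31 days: +31 → Nov 1, 2149 (119 left).
Nov has 30 days: +30 → Dec 1, 2149 (89 left).
Dec has 31 days: +31 → Jan 1, 2150 (58 left).
Jan has 31 days: +31 → Feb 1, 2150 (27 left).
+27 → Feb 28, 2150.

February 28, 2150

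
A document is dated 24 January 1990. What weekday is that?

Wednesday

Doomsday rule: the anchor day for the 1900s is Wednesday. For year 90: 90÷12 = 7 r 6, and 6÷4 = 1, so 7+6+1 = 14.
Wednesday + 14 ≡ Wednesday — that's 1990's doomsday.
In January the doomsday date is Jan 3 (1990 is not a leap year).
Jan 24 is 21 days after Jan 3; 21 mod 7 = 0, so Wednesday + 0 = Wednesday.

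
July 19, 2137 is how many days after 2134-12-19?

Dec 19, 2134 → Dec 19, 2135: 365 days.
Dec 19, 2135 → Dec 19, 2136: 366 days (Feb 29, 2136 is in that span).
Dec 19, 2136 → Jan 19, 2137: 31 days (December has 31).
Jan 19, 2137 → Feb 19, 2137: 31 days (January has 31).
Feb 19, 2137 → Mar 19, 2137: 28 days (February has 28).
Mar 19, 2137 → Apr 19, 2137: 31 days (March has 31).
Apr 19, 2137 → May 19, 2137: 30 days (April has 30).
May 19, 2137 → Jun 19, 2137: 31 days (May has 31).
Jun 19, 2137 → Jul 19, 2137: 30 days.
Total: 943 days.

943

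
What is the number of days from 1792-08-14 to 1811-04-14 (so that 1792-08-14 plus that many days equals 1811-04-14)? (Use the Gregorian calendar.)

6816

Aug 14, 1792 → Aug 14, 1793: 365 days.
Aug 14, 1793 → Aug 14, 1794: 365 days.
Aug 14, 1794 → Aug 14, 1795: 365 days.
Aug 14, 1795 → Aug 14, 1796: 366 days (Feb 29, 1796 is in that span).
Aug 14, 1796 → Aug 14, 1797: 365 days.
Aug 14, 1797 → Aug 14, 1798: 365 days.
Aug 14, 1798 → Aug 14, 1799: 365 days.
Aug 14, 1799 → Aug 14, 1800: 365 days.
Aug 14, 1800 → Aug 14, 1801: 365 days.
Aug 14, 1801 → Aug 14, 1802: 365 days.
Aug 14, 1802 → Aug 14, 1803: 365 days.
Aug 14, 1803 → Aug 14, 1804: 366 days (Feb 29, 1804 is in that span).
Aug 14, 1804 → Aug 14, 1805: 365 days.
Aug 14, 1805 → Aug 14, 1806: 365 days.
Aug 14, 1806 → Aug 14, 1807: 365 days.
Aug 14, 1807 → Aug 14, 1808: 366 days (Feb 29, 1808 is in that span).
Aug 14, 1808 → Aug 14, 1809: 365 days.
Aug 14, 1809 → Aug 14, 1810: 365 days.
Aug 14, 1810 → Sep 14, 1810: 31 days (August has 31).
Sep 14, 1810 → Oct 14, 1810: 30 days (September has 30).
Oct 14, 1810 → Nov 14, 1810: 31 days (October has 31).
Nov 14, 1810 → Dec 14, 1810: 30 days (November has 30).
Dec 14, 1810 → Jan 14, 1811: 31 days (December has 31).
Jan 14, 1811 → Feb 14, 1811: 31 days (January has 31).
Feb 14, 1811 → Mar 14, 1811: 28 days (February has 28).
Mar 14, 1811 → Apr 14, 1811: 31 days.
Total: 6816 days.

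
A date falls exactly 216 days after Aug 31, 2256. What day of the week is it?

Saturday

First find the weekday of Aug 31, 2256. Doomsday rule: the anchor day for the 2200s is Friday. For year 56: 56÷12 = 4 r 8, and 8÷4 = 2, so 4+8+2 = 14.
Friday + 14 ≡ Friday — that's 2256's doomsday.
In August the doomsday date is Aug 8.
Aug 31 is 23 days after Aug 8; 23 mod 7 = 2, so Friday + 2 = Sunday.
216 mod 7 = 6, so 216 days after a Sunday is Sunday + 6 = Saturday.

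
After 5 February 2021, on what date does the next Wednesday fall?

February 10, 2021

Feb 5, 2021 is a Friday.
From Friday to the next Wednesday is 5 days.
Feb 5, 2021 + 5 = Feb 10, 2021.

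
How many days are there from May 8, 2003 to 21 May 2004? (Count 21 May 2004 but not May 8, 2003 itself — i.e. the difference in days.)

379

May 8, 2003 → Jun 8, 2003: 31 days (May has 31).
Jun 8, 2003 → Jul 8, 2003: 30 days (June has 30).
Jul 8, 2003 → Aug 8, 2003: 31 days (July has 31).
Aug 8, 2003 → Sep 8, 2003: 31 days (August has 31).
Sep 8, 2003 → Oct 8, 2003: 30 days (September has 30).
Oct 8, 2003 → Nov 8, 2003: 31 days (October has 31).
Nov 8, 2003 → Dec 8, 2003: 30 days (November has 30).
Dec 8, 2003 → Jan 8, 2004: 31 days (December has 31).
Jan 8, 2004 → Feb 8, 2004: 31 days (January has 31).
Feb 8, 2004 → Mar 8, 2004: 29 days (February has 29).
Mar 8, 2004 → Apr 8, 2004: 31 days (March has 31).
Apr 8, 2004 → May 8, 2004: 30 days (April has 30).
May 8, 2004 → May 21, 2004: 13 days.
Total: 379 days.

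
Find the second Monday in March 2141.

March 1, 2141 is a Wednesday.
The first Monday is therefore March 6 (5 days later).
The second Monday is 6 + 1×7 = March 13.

March 13, 2141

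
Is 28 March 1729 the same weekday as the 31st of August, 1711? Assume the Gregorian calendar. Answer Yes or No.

Yes

From Aug 31, 1711 to Mar 28, 1729 is 6419 days.
6419 mod 7 = 0, so they are the same weekday.
(Aug 31, 1711 is a Monday; Mar 28, 1729 is a Monday.)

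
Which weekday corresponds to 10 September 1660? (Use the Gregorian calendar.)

Doomsday rule: the anchor day for the 1600s is Tuesday. For year 60: 60÷12 = 5 r 0, and 0÷4 = 0, so 5+0+0 = 5.
Tuesday + 5 ≡ Sunday — that's 1660's doomsday.
In September the doomsday date is Sep 5.
Sep 10 is 5 days after Sep 5; 5 mod 7 = 5, so Sunday + 5 = Friday.

Friday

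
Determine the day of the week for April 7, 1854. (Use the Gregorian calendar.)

Friday

Doomsday rule: the anchor day for the 1800s is Friday. For year 54: 54÷12 = 4 r 6, and 6÷4 = 1, so 4+6+1 = 11.
Friday + 11 ≡ Tuesday — that's 1854's doomsday.
In April the doomsday date is Apr 4.
Apr 7 is 3 days after Apr 4; 3 mod 7 = 3, so Tuesday + 3 = Friday.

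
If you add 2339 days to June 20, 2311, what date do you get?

+366 (one year; includes Feb 29, 2312) → Jun 20, 2312 (1973 left).
+365 (one year) → Jun 20, 2313 (1608 left).
+365 (one year) → Jun 20, 2314 (1243 left).
+365 (one year) → Jun 20, 2315 (878 left).
+366 (one year; includes Feb 29, 2316) → Jun 20, 2316 (512 left).
+365 (one year) → Jun 20, 2317 (147 left).
Jun has 30 days: +11 → Jul 1, 2317 (136 left).
Jul has 31 days: +31 → Aug 1, 2317 (105 left).
Aug has 31 days: +31 → Sep 1, 2317 (74 left).
Sep has 30 days: +30 → Oct 1, 2317 (44 left).
Oct has 31 days: +31 → Nov 1, 2317 (13 left).
+13 → Nov 14, 2317.

November 14, 2317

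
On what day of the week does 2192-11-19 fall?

Monday

Doomsday rule: the anchor day for the 2100s is Sunday. For year 92: 92÷12 = 7 r 8, and 8÷4 = 2, so 7+8+2 = 17.
Sunday + 17 ≡ Wednesday — that's 2192's doomsday.
In November the doomsday date is Nov 7.
Nov 19 is 12 days after Nov 7; 12 mod 7 = 5, so Wednesday + 5 = Monday.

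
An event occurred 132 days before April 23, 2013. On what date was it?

December 12, 2012

−23 → Mar 31, 2013 (end of Mar, 31 days; 109 left).
−31 → Feb 28, 2013 (end of Feb, 28 days; 78 left).
−28 → Jan 31, 2013 (end of Jan, 31 days; 50 left).
−31 → Dec 31, 2012 (end of Dec, 31 days; 19 left).
−19 → Dec 12, 2012.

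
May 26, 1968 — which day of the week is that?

Sunday

January 1, 1968 is a Monday.
Jan 1, 1968 → Feb 1, 1968: 31 days (January has 31).
Feb 1, 1968 → Mar 1, 1968: 29 days (February has 29).
Mar 1, 1968 → Apr 1, 1968: 31 days (March has 31).
Apr 1, 1968 → May 1, 1968: 30 days (April has 30).
May 1, 1968 → May 26, 1968: 25 days.
Total: 146 days.
146 mod 7 = 6, so Monday + 6 = Sunday.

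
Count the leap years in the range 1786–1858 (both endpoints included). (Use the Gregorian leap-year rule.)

17

Multiples of 4 in [1786,1858]: 18.
Of those, multiples of 100: 1 (not leap unless ÷400).
Multiples of 400: 0.
Leap years = 18 − 1 + 0 = 17.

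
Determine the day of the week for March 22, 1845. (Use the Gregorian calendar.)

Saturday

Doomsday rule: the anchor day for the 1800s is Friday. For year 45: 45÷12 = 3 r 9, and 9÷4 = 2, so 3+9+2 = 14.
Friday + 14 ≡ Friday — that's 1845's doomsday.
In March the doomsday date is Mar 14.
Mar 22 is 8 days after Mar 14; 8 mod 7 = 1, so Friday + 1 = Saturday.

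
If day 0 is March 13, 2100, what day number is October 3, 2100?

204

Mar 13, 2100 → Apr 13, 2100: 31 days (March has 31).
Apr 13, 2100 → May 13, 2100: 30 days (April has 30).
May 13, 2100 → Jun 13, 2100: 31 days (May has 31).
Jun 13, 2100 → Jul 13, 2100: 30 days (June has 30).
Jul 13, 2100 → Aug 13, 2100: 31 days (July has 31).
Aug 13, 2100 → Sep 13, 2100: 31 days (August has 31).
Sep 13, 2100 → Oct 3, 2100: 20 days.
Total: 204 days.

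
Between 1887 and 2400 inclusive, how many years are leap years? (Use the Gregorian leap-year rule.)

Multiples of 4 in [1887,2400]: 129.
Of those, multiples of 100: 6 (not leap unless ÷400).
Multiples of 400: 2.
Leap years = 129 − 6 + 2 = 125.

125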